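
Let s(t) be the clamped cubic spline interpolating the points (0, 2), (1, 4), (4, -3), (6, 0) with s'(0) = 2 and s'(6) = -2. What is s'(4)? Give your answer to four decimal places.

0.4359

With m_i denoting the second derivative at x_i, h_i = 1, 3, 2, and Δ_i = (y_(i+1) − y_i)/h_i = 2, -7/3, 3/2:
  1·m_0 + 8·m_1 + 3·m_2 = 6(Δ_1 - Δ_0) = -26
  3·m_1 + 10·m_2 + 2·m_3 = 6(Δ_2 - Δ_1) = 23
Clamped end conditions give two more equations: 2h_0·m_0 + h_0·m_1 = 6(Δ_0 - s'(0)) = 0 and h_2·m_2 + 2h_2·m_3 = 6(s'(6) - Δ_2) = -21.
Solving the tridiagonal system: m_0 = 223/78, m_1 = -223/39, m_2 = 439/78, m_3 = -629/78.
On [4, 6], s'(t) = b_2 + 2c_2·(t - 4) + 3d_2·(t - 4)² with b_2 = Δ_2 - h_2(2m_2 + m_3)/6 = 17/39, c_2 = m_2/2 = 439/156, d_2 = (m_3 - m_2)/(6h_2) = -89/78. So s'(4) = 17/39.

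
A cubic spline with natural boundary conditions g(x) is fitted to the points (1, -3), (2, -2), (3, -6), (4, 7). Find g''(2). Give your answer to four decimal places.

-14.8000

Put m_i = g'' at the i-th knot. Here h = (1, 1, 1) and Δ = (1, -4, 13), so the interior equations h_(i-1)·m_(i-1) + 2(h_(i-1)+h_i)·m_i + h_i·m_(i+1) = 6(Δ_i − Δ_(i-1)) read
  1·m_0 + 4·m_1 + 1·m_2 = 6(Δ_1 - Δ_0) = -30
  1·m_1 + 4·m_2 + 1·m_3 = 6(Δ_2 - Δ_1) = 102
Natural end conditions: m_0 = m_3 = 0.
Hence m_0 = 0, m_1 = -74/5, m_2 = 146/5, m_3 = 0.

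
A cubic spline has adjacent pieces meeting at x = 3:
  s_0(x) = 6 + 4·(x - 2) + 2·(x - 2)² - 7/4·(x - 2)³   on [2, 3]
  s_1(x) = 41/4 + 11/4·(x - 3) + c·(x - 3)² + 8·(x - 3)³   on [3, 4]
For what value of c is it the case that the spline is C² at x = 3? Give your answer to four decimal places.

s_0''(x) = 4 - 21/2·(x - 2), so s_0''(3) = -13/2. On the right, s_1''(3) = 2c, so c = -13/4.

-3.2500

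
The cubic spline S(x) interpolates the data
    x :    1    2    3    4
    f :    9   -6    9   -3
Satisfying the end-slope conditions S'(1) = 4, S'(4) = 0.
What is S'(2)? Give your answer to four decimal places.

-1.6667

Put M_i = S'' at the i-th knot. Here h = (1, 1, 1) and Δ = (-15, 15, -12), so the interior equations h_(i-1)·M_(i-1) + 2(h_(i-1)+h_i)·M_i + h_i·M_(i+1) = 6(Δ_i − Δ_(i-1)) read
  1·M_0 + 4·M_1 + 1·M_2 = 6(Δ_1 - Δ_0) = 180
  1·M_1 + 4·M_2 + 1·M_3 = 6(Δ_2 - Δ_1) = -162
Clamped end conditions give two more equations: 2h_0·M_0 + h_0·M_1 = 6(Δ_0 - S'(1)) = -114 and h_2·M_2 + 2h_2·M_3 = 6(S'(4) - Δ_2) = 72.
Hence M_0 = -308/3, M_1 = 274/3, M_2 = -248/3, M_3 = 232/3.
On [2, 3], S'(x) = b_1 + 2c_1·(x - 2) + 3d_1·(x - 2)² with b_1 = Δ_1 - h_1(2M_1 + M_2)/6 = -5/3, c_1 = M_1/2 = 137/3, d_1 = (M_2 - M_1)/(6h_1) = -29. So S'(2) = -5/3.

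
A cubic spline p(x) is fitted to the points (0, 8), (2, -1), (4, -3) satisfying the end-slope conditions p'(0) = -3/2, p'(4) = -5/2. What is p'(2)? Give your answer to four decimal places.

Let M_i = p''(x_i). Step sizes h_i = 2, 2; slopes of the chords Δ_i = (y_(i+1) - y_i)/h_i = -9/2, -1.
  2·M_0 + 8·M_1 + 2·M_2 = 6(Δ_1 - Δ_0) = 21
Clamped end conditions give two more equations: 2h_0·M_0 + h_0·M_1 = 6(Δ_0 - p'(0)) = -18 and h_1·M_1 + 2h_1·M_2 = 6(p'(4) - Δ_1) = -9.
Solving: M_0 = -59/8, M_1 = 23/4, M_2 = -41/8.
On [2, 4], p'(x) = b_1 + 2c_1·(x - 2) + 3d_1·(x - 2)² with b_1 = Δ_1 - h_1(2M_1 + M_2)/6 = -25/8, c_1 = M_1/2 = 23/8, d_1 = (M_2 - M_1)/(6h_1) = -29/32. So p'(2) = -25/8.

-3.1250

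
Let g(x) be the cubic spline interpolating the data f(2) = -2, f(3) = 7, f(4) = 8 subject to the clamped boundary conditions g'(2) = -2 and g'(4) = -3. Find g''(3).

Put M_i = g'' at the i-th knot. Here h = (1, 1) and Δ = (9, 1), so the interior equations h_(i-1)·M_(i-1) + 2(h_(i-1)+h_i)·M_i + h_i·M_(i+1) = 6(Δ_i − Δ_(i-1)) read
  1·M_0 + 4·M_1 + 1·M_2 = 6(Δ_1 - Δ_0) = -48
Clamped end conditions give two more equations: 2h_0·M_0 + h_0·M_1 = 6(Δ_0 - g'(2)) = 66 and h_1·M_1 + 2h_1·M_2 = 6(g'(4) - Δ_1) = -24.
Solving the tridiagonal system: M_0 = 89/2, M_1 = -23, M_2 = -1/2.

-23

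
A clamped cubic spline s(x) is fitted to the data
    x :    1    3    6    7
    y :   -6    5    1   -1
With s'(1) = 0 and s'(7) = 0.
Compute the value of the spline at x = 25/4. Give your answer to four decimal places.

0.2160

With M_i denoting the second derivative at x_i, h_i = 2, 3, 1, and Δ_i = (y_(i+1) − y_i)/h_i = 11/2, -4/3, -2:
  2·M_0 + 10·M_1 + 3·M_2 = 6(Δ_1 - Δ_0) = -41
  3·M_1 + 8·M_2 + 1·M_3 = 6(Δ_2 - Δ_1) = -4
Clamped end conditions give two more equations: 2h_0·M_0 + h_0·M_1 = 6(Δ_0 - s'(1)) = 33 and h_2·M_2 + 2h_2·M_3 = 6(s'(7) - Δ_2) = 12.
Forward elimination and back-substitution give M_0 = 911/78, M_1 = -535/78, M_2 = 55/39, M_3 = 413/78.
On [6, 7], s(x) = 1 - 523/156·(x - 6) + 55/78·(x - 6)² + 101/156·(x - 6)³.
With (x - 6) = 1/4: s(25/4) = 719/3328.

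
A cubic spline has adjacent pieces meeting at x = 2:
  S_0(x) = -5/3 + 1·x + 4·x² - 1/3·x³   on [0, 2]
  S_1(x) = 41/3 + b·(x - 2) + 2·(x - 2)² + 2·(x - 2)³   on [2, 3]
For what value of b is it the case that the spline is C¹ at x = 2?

13

S_0'(x) = 1 + 8·x - 1·x², so S_0'(2) = 13. On the right, S_1'(2) = b, so b = 13.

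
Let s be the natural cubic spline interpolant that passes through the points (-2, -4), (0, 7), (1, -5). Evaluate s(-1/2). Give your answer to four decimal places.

8.0781

Put σ_i = s'' at the i-th knot. Here h = (2, 1) and Δ = (11/2, -12), so the interior equations h_(i-1)·σ_(i-1) + 2(h_(i-1)+h_i)·σ_i + h_i·σ_(i+1) = 6(Δ_i − Δ_(i-1)) read
  2·σ_0 + 6·σ_1 + 1·σ_2 = 6(Δ_1 - Δ_0) = -105
Natural end conditions: σ_0 = σ_2 = 0.
Solving: σ_0 = 0, σ_1 = -35/2, σ_2 = 0.
On [-2, 0], s(x) = -4 + 34/3·(x + 2) + 0·(x + 2)² - 35/24·(x + 2)³.
With (x + 2) = 3/2: s(-1/2) = 517/64.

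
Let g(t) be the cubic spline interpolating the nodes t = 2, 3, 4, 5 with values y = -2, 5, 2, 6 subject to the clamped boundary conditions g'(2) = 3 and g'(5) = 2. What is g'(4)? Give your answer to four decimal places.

-0.3333

Let σ_i = g''(x_i). Step sizes h_i = 1, 1, 1; slopes of the chords Δ_i = (y_(i+1) - y_i)/h_i = 7, -3, 4.
  1·σ_0 + 4·σ_1 + 1·σ_2 = 6(Δ_1 - Δ_0) = -60
  1·σ_1 + 4·σ_2 + 1·σ_3 = 6(Δ_2 - Δ_1) = 42
Clamped end conditions give two more equations: 2h_0·σ_0 + h_0·σ_1 = 6(Δ_0 - g'(2)) = 24 and h_2·σ_2 + 2h_2·σ_3 = 6(g'(5) - Δ_2) = -12.
Solving the tridiagonal system: σ_0 = 76/3, σ_1 = -80/3, σ_2 = 64/3, σ_3 = -50/3.
On [4, 5], g'(t) = b_2 + 2c_2·(t - 4) + 3d_2·(t - 4)² with b_2 = Δ_2 - h_2(2σ_2 + σ_3)/6 = -1/3, c_2 = σ_2/2 = 32/3, d_2 = (σ_3 - σ_2)/(6h_2) = -19/3. So g'(4) = -1/3.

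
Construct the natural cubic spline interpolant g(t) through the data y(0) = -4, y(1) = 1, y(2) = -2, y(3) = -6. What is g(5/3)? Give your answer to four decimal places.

With M_i denoting the second derivative at x_i, h_i = 1, 1, 1, and Δ_i = (y_(i+1) − y_i)/h_i = 5, -3, -4:
  1·M_0 + 4·M_1 + 1·M_2 = 6(Δ_1 - Δ_0) = -48
  1·M_1 + 4·M_2 + 1·M_3 = 6(Δ_2 - Δ_1) = -6
Natural end conditions: M_0 = M_3 = 0.
Forward elimination and back-substitution give M_0 = 0, M_1 = -62/5, M_2 = 8/5, M_3 = 0.
On [1, 2], g(t) = 1 + 13/15·(t - 1) - 31/5·(t - 1)² + 7/3·(t - 1)³.
With (t - 1) = 2/3: g(5/3) = -197/405.

-0.4864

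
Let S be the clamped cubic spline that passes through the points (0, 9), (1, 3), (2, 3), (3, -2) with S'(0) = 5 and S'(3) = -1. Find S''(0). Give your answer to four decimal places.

-45.6000

Let M_i = S''(x_i). Step sizes h_i = 1, 1, 1; slopes of the chords Δ_i = (y_(i+1) - y_i)/h_i = -6, 0, -5.
  1·M_0 + 4·M_1 + 1·M_2 = 6(Δ_1 - Δ_0) = 36
  1·M_1 + 4·M_2 + 1·M_3 = 6(Δ_2 - Δ_1) = -30
Clamped end conditions give two more equations: 2h_0·M_0 + h_0·M_1 = 6(Δ_0 - S'(0)) = -66 and h_2·M_2 + 2h_2·M_3 = 6(S'(3) - Δ_2) = 24.
Solving the tridiagonal system: M_0 = -228/5, M_1 = 126/5, M_2 = -96/5, M_3 = 108/5.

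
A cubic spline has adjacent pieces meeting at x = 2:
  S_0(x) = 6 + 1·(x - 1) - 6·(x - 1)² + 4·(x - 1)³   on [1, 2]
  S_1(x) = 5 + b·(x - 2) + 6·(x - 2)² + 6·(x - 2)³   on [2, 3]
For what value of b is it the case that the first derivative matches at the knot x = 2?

1

S_0'(x) = 1 - 12·(x - 1) + 12·(x - 1)², so S_0'(2) = 1. On the right, S_1'(2) = b, so b = 1.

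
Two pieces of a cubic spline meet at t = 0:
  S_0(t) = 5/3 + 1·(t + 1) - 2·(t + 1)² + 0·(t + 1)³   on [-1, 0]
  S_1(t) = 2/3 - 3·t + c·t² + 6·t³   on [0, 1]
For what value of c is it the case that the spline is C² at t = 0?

-2

S_0''(t) = -4 + 0·(t + 1), so S_0''(0) = -4. On the right, S_1''(0) = 2c, so c = -2.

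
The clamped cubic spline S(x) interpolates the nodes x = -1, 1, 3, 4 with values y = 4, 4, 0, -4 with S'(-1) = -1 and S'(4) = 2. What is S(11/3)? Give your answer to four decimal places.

-3.6812

Write M_i for S''(x_i). With h_i = 2, 2, 1 and divided differences Δ_i = 0, -2, -4, the continuity of S' gives the tridiagonal system
  2·M_0 + 8·M_1 + 2·M_2 = 6(Δ_1 - Δ_0) = -12
  2·M_1 + 6·M_2 + 1·M_3 = 6(Δ_2 - Δ_1) = -12
Clamped end conditions give two more equations: 2h_0·M_0 + h_0·M_1 = 6(Δ_0 - S'(-1)) = 6 and h_2·M_2 + 2h_2·M_3 = 6(S'(4) - Δ_2) = 36.
Forward elimination and back-substitution give M_0 = 42/23, M_1 = -15/23, M_2 = -120/23, M_3 = 474/23.
On [3, 4], S(x) = 0 - 131/23·(x - 3) - 60/23·(x - 3)² + 99/23·(x - 3)³.
With (x - 3) = 2/3: S(11/3) = -254/69.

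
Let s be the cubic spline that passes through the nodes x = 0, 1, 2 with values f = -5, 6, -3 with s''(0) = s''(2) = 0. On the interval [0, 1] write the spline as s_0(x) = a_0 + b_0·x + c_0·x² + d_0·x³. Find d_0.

With M_i denoting the second derivative at x_i, h_i = 1, 1, and Δ_i = (y_(i+1) − y_i)/h_i = 11, -9:
  1·M_0 + 4·M_1 + 1·M_2 = 6(Δ_1 - Δ_0) = -120
Natural end conditions: M_0 = M_2 = 0.
Solving: M_0 = 0, M_1 = -30, M_2 = 0.
On [0, 1], with s_0(x) = a_0 + b_0·x + c_0·x² + d_0·x³: c_0 = M_0/2 = 0, d_0 = (M_1 - M_0)/(6h_0) = -5, b_0 = Δ_0 - h_0(2M_0 + M_1)/6 = 16.

-5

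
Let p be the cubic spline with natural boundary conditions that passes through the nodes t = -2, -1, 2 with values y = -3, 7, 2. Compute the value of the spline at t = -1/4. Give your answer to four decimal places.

Put M_i = p'' at the i-th knot. Here h = (1, 3) and Δ = (10, -5/3), so the interior equations h_(i-1)·M_(i-1) + 2(h_(i-1)+h_i)·M_i + h_i·M_(i+1) = 6(Δ_i − Δ_(i-1)) read
  1·M_0 + 8·M_1 + 3·M_2 = 6(Δ_1 - Δ_0) = -70
Natural end conditions: M_0 = M_2 = 0.
Hence M_0 = 0, M_1 = -35/4, M_2 = 0.
On [-1, 2], p(t) = 7 + 85/12·(t + 1) - 35/8·(t + 1)² + 35/72·(t + 1)³.
With (t + 1) = 3/4: p(-1/4) = 5149/512.

10.0566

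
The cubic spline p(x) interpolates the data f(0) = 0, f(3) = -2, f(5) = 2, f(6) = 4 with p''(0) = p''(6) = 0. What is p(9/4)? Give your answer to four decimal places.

Put M_i = p'' at the i-th knot. Here h = (3, 2, 1) and Δ = (-2/3, 2, 2), so the interior equations h_(i-1)·M_(i-1) + 2(h_(i-1)+h_i)·M_i + h_i·M_(i+1) = 6(Δ_i − Δ_(i-1)) read
  3·M_0 + 10·M_1 + 2·M_2 = 6(Δ_1 - Δ_0) = 16
  2·M_1 + 6·M_2 + 1·M_3 = 6(Δ_2 - Δ_1) = 0
Natural end conditions: M_0 = M_3 = 0.
Solving the tridiagonal system: M_0 = 0, M_1 = 12/7, M_2 = -4/7, M_3 = 0.
On [0, 3], p(x) = 0 - 32/21·x + 0·x² + 2/21·x³.
With x = 9/4: p(9/4) = -75/32.

-2.3438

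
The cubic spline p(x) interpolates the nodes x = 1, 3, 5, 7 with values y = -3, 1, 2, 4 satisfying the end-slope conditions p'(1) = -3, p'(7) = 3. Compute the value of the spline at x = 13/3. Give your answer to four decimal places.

Put σ_i = p'' at the i-th knot. Here h = (2, 2, 2) and Δ = (2, 1/2, 1), so the interior equations h_(i-1)·σ_(i-1) + 2(h_(i-1)+h_i)·σ_i + h_i·σ_(i+1) = 6(Δ_i − Δ_(i-1)) read
  2·σ_0 + 8·σ_1 + 2·σ_2 = 6(Δ_1 - Δ_0) = -9
  2·σ_1 + 8·σ_2 + 2·σ_3 = 6(Δ_2 - Δ_1) = 3
Clamped end conditions give two more equations: 2h_0·σ_0 + h_0·σ_1 = 6(Δ_0 - p'(1)) = 30 and h_2·σ_2 + 2h_2·σ_3 = 6(p'(7) - Δ_2) = 12.
Solving the tridiagonal system: σ_0 = 93/10, σ_1 = -18/5, σ_2 = 3/5, σ_3 = 27/10.
On [3, 5], p(x) = 1 + 27/10·(x - 3) - 9/5·(x - 3)² + 7/20·(x - 3)³.
With (x - 3) = 4/3: p(13/3) = 301/135.

2.2296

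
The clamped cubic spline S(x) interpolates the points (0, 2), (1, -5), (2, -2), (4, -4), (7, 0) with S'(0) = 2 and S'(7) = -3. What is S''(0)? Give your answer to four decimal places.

Let M_i = S''(x_i). Step sizes h_i = 1, 1, 2, 3; slopes of the chords Δ_i = (y_(i+1) - y_i)/h_i = -7, 3, -1, 4/3.
  1·M_0 + 4·M_1 + 1·M_2 = 6(Δ_1 - Δ_0) = 60
  1·M_1 + 6·M_2 + 2·M_3 = 6(Δ_2 - Δ_1) = -24
  2·M_2 + 10·M_3 + 3·M_4 = 6(Δ_3 - Δ_2) = 14
Clamped end conditions give two more equations: 2h_0·M_0 + h_0·M_1 = 6(Δ_0 - S'(0)) = -54 and h_3·M_3 + 2h_3·M_4 = 6(S'(7) - Δ_3) = -26.
Solving: M_0 = -4257/104, M_1 = 1449/52, M_2 = -1095/104, M_3 = 147/26, M_4 = -1117/156.

-40.9327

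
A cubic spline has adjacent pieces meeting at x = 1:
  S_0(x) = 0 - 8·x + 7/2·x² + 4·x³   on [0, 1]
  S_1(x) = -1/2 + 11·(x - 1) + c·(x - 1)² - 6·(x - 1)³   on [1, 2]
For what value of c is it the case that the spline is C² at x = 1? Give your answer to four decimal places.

15.5000

S_0''(x) = 7 + 24·x, so S_0''(1) = 31. On the right, S_1''(1) = 2c, so c = 31/2.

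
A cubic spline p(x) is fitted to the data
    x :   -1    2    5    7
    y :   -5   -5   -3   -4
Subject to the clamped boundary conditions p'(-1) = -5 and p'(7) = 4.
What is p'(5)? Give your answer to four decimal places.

-1.6842

With M_i denoting the second derivative at x_i, h_i = 3, 3, 2, and Δ_i = (y_(i+1) − y_i)/h_i = 0, 2/3, -1/2:
  3·M_0 + 12·M_1 + 3·M_2 = 6(Δ_1 - Δ_0) = 4
  3·M_1 + 10·M_2 + 2·M_3 = 6(Δ_2 - Δ_1) = -7
Clamped end conditions give two more equations: 2h_0·M_0 + h_0·M_1 = 6(Δ_0 - p'(-1)) = 30 and h_2·M_2 + 2h_2·M_3 = 6(p'(7) - Δ_2) = 27.
Solving: M_0 = 595/114, M_1 = -25/57, M_2 = -81/38, M_3 = 297/38.
On [5, 7], p'(x) = b_2 + 2c_2·(x - 5) + 3d_2·(x - 5)² with b_2 = Δ_2 - h_2(2M_2 + M_3)/6 = -32/19, c_2 = M_2/2 = -81/76, d_2 = (M_3 - M_2)/(6h_2) = 63/76. So p'(5) = -32/19.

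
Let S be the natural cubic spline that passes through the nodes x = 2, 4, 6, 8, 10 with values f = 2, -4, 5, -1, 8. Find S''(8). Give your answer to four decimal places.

8.0357

Write M_i for S''(x_i). With h_i = 2, 2, 2, 2 and divided differences Δ_i = -3, 9/2, -3, 9/2, the continuity of S' gives the tridiagonal system
  2·M_0 + 8·M_1 + 2·M_2 = 6(Δ_1 - Δ_0) = 45
  2·M_1 + 8·M_2 + 2·M_3 = 6(Δ_2 - Δ_1) = -45
  2·M_2 + 8·M_3 + 2·M_4 = 6(Δ_3 - Δ_2) = 45
Natural end conditions: M_0 = M_4 = 0.
Solving the tridiagonal system: M_0 = 0, M_1 = 225/28, M_2 = -135/14, M_3 = 225/28, M_4 = 0.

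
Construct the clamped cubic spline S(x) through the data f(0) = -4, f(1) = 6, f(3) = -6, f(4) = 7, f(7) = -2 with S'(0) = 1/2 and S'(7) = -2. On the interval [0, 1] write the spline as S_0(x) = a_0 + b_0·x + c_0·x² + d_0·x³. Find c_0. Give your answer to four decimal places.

With σ_i denoting the second derivative at x_i, h_i = 1, 2, 1, 3, and Δ_i = (y_(i+1) − y_i)/h_i = 10, -6, 13, -3:
  1·σ_0 + 6·σ_1 + 2·σ_2 = 6(Δ_1 - Δ_0) = -96
  2·σ_1 + 6·σ_2 + 1·σ_3 = 6(Δ_2 - Δ_1) = 114
  1·σ_2 + 8·σ_3 + 3·σ_4 = 6(Δ_3 - Δ_2) = -96
Clamped end conditions give two more equations: 2h_0·σ_0 + h_0·σ_1 = 6(Δ_0 - S'(0)) = 57 and h_3·σ_3 + 2h_3·σ_4 = 6(S'(7) - Δ_3) = 6.
Forward elimination and back-substitution give σ_0 = 2807/61, σ_1 = -2137/61, σ_2 = 4159/122, σ_3 = -1249/61, σ_4 = 1371/122.
On [0, 1], with S_0(x) = a_0 + b_0·x + c_0·x² + d_0·x³: c_0 = σ_0/2 = 2807/122, d_0 = (σ_1 - σ_0)/(6h_0) = -824/61, b_0 = Δ_0 - h_0(2σ_0 + σ_1)/6 = 1/2.

23.0082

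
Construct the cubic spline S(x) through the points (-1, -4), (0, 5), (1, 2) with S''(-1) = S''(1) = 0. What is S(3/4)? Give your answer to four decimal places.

3.4531

Let M_i = S''(x_i). Step sizes h_i = 1, 1; slopes of the chords Δ_i = (y_(i+1) - y_i)/h_i = 9, -3.
  1·M_0 + 4·M_1 + 1·M_2 = 6(Δ_1 - Δ_0) = -72
Natural end conditions: M_0 = M_2 = 0.
Solving: M_0 = 0, M_1 = -18, M_2 = 0.
On [0, 1], S(x) = 5 + 3·x - 9·x² + 3·x³.
With x = 3/4: S(3/4) = 221/64.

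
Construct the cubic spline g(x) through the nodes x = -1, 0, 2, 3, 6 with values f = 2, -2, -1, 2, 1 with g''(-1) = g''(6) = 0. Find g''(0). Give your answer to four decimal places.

Put M_i = g'' at the i-th knot. Here h = (1, 2, 1, 3) and Δ = (-4, 1/2, 3, -1/3), so the interior equations h_(i-1)·M_(i-1) + 2(h_(i-1)+h_i)·M_i + h_i·M_(i+1) = 6(Δ_i − Δ_(i-1)) read
  1·M_0 + 6·M_1 + 2·M_2 = 6(Δ_1 - Δ_0) = 27
  2·M_1 + 6·M_2 + 1·M_3 = 6(Δ_2 - Δ_1) = 15
  1·M_2 + 8·M_3 + 3·M_4 = 6(Δ_3 - Δ_2) = -20
Natural end conditions: M_0 = M_4 = 0.
Solving the tridiagonal system: M_0 = 0, M_1 = 989/250, M_2 = 204/125, M_3 = -338/125, M_4 = 0.

3.9560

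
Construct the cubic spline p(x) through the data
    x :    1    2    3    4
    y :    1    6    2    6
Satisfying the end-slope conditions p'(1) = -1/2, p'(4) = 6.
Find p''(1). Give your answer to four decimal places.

With M_i denoting the second derivative at x_i, h_i = 1, 1, 1, and Δ_i = (y_(i+1) − y_i)/h_i = 5, -4, 4:
  1·M_0 + 4·M_1 + 1·M_2 = 6(Δ_1 - Δ_0) = -54
  1·M_1 + 4·M_2 + 1·M_3 = 6(Δ_2 - Δ_1) = 48
Clamped end conditions give two more equations: 2h_0·M_0 + h_0·M_1 = 6(Δ_0 - p'(1)) = 33 and h_2·M_2 + 2h_2·M_3 = 6(p'(4) - Δ_2) = 12.
Solving: M_0 = 88/3, M_1 = -77/3, M_2 = 58/3, M_3 = -11/3.

29.3333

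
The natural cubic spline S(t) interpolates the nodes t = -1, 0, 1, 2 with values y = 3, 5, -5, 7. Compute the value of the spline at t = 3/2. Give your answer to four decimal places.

Put M_i = S'' at the i-th knot. Here h = (1, 1, 1) and Δ = (2, -10, 12), so the interior equations h_(i-1)·M_(i-1) + 2(h_(i-1)+h_i)·M_i + h_i·M_(i+1) = 6(Δ_i − Δ_(i-1)) read
  1·M_0 + 4·M_1 + 1·M_2 = 6(Δ_1 - Δ_0) = -72
  1·M_1 + 4·M_2 + 1·M_3 = 6(Δ_2 - Δ_1) = 132
Natural end conditions: M_0 = M_3 = 0.
Solving: M_0 = 0, M_1 = -28, M_2 = 40, M_3 = 0.
On [1, 2], S(t) = -5 - 4/3·(t - 1) + 20·(t - 1)² - 20/3·(t - 1)³.
With (t - 1) = 1/2: S(3/2) = -3/2.

-1.5000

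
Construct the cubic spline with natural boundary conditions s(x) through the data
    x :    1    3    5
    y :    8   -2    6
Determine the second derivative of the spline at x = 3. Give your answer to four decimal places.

6.7500

Write m_i for s''(x_i). With h_i = 2, 2 and divided differences Δ_i = -5, 4, the continuity of s' gives the tridiagonal system
  2·m_0 + 8·m_1 + 2·m_2 = 6(Δ_1 - Δ_0) = 54
Natural end conditions: m_0 = m_2 = 0.
Solving: m_0 = 0, m_1 = 27/4, m_2 = 0.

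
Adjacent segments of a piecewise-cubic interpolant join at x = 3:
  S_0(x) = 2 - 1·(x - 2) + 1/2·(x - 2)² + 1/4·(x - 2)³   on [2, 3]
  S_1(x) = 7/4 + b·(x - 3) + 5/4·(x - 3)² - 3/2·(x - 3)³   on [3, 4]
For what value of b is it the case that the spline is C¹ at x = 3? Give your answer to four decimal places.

S_0'(x) = -1 + 1·(x - 2) + 3/4·(x - 2)², so S_0'(3) = 3/4. On the right, S_1'(3) = b, so b = 3/4.

0.7500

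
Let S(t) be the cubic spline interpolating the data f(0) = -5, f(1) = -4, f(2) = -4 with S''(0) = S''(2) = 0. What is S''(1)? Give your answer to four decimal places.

-1.5000

Put m_i = S'' at the i-th knot. Here h = (1, 1) and Δ = (1, 0), so the interior equations h_(i-1)·m_(i-1) + 2(h_(i-1)+h_i)·m_i + h_i·m_(i+1) = 6(Δ_i − Δ_(i-1)) read
  1·m_0 + 4·m_1 + 1·m_2 = 6(Δ_1 - Δ_0) = -6
Natural end conditions: m_0 = m_2 = 0.
Solving the tridiagonal system: m_0 = 0, m_1 = -3/2, m_2 = 0.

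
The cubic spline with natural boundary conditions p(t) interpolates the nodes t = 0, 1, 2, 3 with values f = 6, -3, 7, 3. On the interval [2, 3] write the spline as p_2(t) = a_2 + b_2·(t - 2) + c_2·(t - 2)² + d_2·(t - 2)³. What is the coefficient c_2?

-15

Let M_i = p''(x_i). Step sizes h_i = 1, 1, 1; slopes of the chords Δ_i = (y_(i+1) - y_i)/h_i = -9, 10, -4.
  1·M_0 + 4·M_1 + 1·M_2 = 6(Δ_1 - Δ_0) = 114
  1·M_1 + 4·M_2 + 1·M_3 = 6(Δ_2 - Δ_1) = -84
Natural end conditions: M_0 = M_3 = 0.
Forward elimination and back-substitution give M_0 = 0, M_1 = 36, M_2 = -30, M_3 = 0.
On [2, 3], with p_2(t) = a_2 + b_2·(t - 2) + c_2·(t - 2)² + d_2·(t - 2)³: c_2 = M_2/2 = -15, d_2 = (M_3 - M_2)/(6h_2) = 5, b_2 = Δ_2 - h_2(2M_2 + M_3)/6 = 6.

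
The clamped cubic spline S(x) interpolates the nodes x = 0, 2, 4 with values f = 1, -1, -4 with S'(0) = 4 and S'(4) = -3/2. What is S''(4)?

-1

Put σ_i = S'' at the i-th knot. Here h = (2, 2) and Δ = (-1, -3/2), so the interior equations h_(i-1)·σ_(i-1) + 2(h_(i-1)+h_i)·σ_i + h_i·σ_(i+1) = 6(Δ_i − Δ_(i-1)) read
  2·σ_0 + 8·σ_1 + 2·σ_2 = 6(Δ_1 - Δ_0) = -3
Clamped end conditions give two more equations: 2h_0·σ_0 + h_0·σ_1 = 6(Δ_0 - S'(0)) = -30 and h_1·σ_1 + 2h_1·σ_2 = 6(S'(4) - Δ_1) = 0.
Hence σ_0 = -17/2, σ_1 = 2, σ_2 = -1.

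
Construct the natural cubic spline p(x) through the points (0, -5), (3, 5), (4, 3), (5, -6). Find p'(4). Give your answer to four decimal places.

-5.7312

Let m_i = p''(x_i). Step sizes h_i = 3, 1, 1; slopes of the chords Δ_i = (y_(i+1) - y_i)/h_i = 10/3, -2, -9.
  3·m_0 + 8·m_1 + 1·m_2 = 6(Δ_1 - Δ_0) = -32
  1·m_1 + 4·m_2 + 1·m_3 = 6(Δ_2 - Δ_1) = -42
Natural end conditions: m_0 = m_3 = 0.
Hence m_0 = 0, m_1 = -86/31, m_2 = -304/31, m_3 = 0.
On [4, 5], p'(x) = b_2 + 2c_2·(x - 4) + 3d_2·(x - 4)² with b_2 = Δ_2 - h_2(2m_2 + m_3)/6 = -533/93, c_2 = m_2/2 = -152/31, d_2 = (m_3 - m_2)/(6h_2) = 152/93. So p'(4) = -533/93.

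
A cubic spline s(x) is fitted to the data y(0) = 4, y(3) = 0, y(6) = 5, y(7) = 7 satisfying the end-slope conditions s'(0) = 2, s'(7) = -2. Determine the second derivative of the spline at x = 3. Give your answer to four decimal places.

Let M_i = s''(x_i). Step sizes h_i = 3, 3, 1; slopes of the chords Δ_i = (y_(i+1) - y_i)/h_i = -4/3, 5/3, 2.
  3·M_0 + 12·M_1 + 3·M_2 = 6(Δ_1 - Δ_0) = 18
  3·M_1 + 8·M_2 + 1·M_3 = 6(Δ_2 - Δ_1) = 2
Clamped end conditions give two more equations: 2h_0·M_0 + h_0·M_1 = 6(Δ_0 - s'(0)) = -20 and h_2·M_2 + 2h_2·M_3 = 6(s'(7) - Δ_2) = -24.
Forward elimination and back-substitution give M_0 = -422/93, M_1 = 224/93, M_2 = 28/31, M_3 = -386/31.

2.4086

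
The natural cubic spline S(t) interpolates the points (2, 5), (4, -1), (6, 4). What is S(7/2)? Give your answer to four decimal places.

-0.4023

Let M_i = S''(x_i). Step sizes h_i = 2, 2; slopes of the chords Δ_i = (y_(i+1) - y_i)/h_i = -3, 5/2.
  2·M_0 + 8·M_1 + 2·M_2 = 6(Δ_1 - Δ_0) = 33
Natural end conditions: M_0 = M_2 = 0.
Solving the tridiagonal system: M_0 = 0, M_1 = 33/8, M_2 = 0.
On [2, 4], S(t) = 5 - 35/8·(t - 2) + 0·(t - 2)² + 11/32·(t - 2)³.
With (t - 2) = 3/2: S(7/2) = -103/256.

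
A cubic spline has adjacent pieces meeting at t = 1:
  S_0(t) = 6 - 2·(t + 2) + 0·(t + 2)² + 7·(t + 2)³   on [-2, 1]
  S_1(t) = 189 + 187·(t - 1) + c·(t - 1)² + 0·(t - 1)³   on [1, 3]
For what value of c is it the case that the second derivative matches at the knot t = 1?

S_0''(t) = 0 + 42·(t + 2), so S_0''(1) = 126. On the right, S_1''(1) = 2c, so c = 63.

63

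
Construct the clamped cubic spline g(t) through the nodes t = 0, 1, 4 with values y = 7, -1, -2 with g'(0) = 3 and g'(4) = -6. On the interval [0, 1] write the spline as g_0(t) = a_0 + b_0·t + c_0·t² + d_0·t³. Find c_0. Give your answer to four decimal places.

Let m_i = g''(x_i). Step sizes h_i = 1, 3; slopes of the chords Δ_i = (y_(i+1) - y_i)/h_i = -8, -1/3.
  1·m_0 + 8·m_1 + 3·m_2 = 6(Δ_1 - Δ_0) = 46
Clamped end conditions give two more equations: 2h_0·m_0 + h_0·m_1 = 6(Δ_0 - g'(0)) = -66 and h_1·m_1 + 2h_1·m_2 = 6(g'(4) - Δ_1) = -34.
Forward elimination and back-substitution give m_0 = -41, m_1 = 16, m_2 = -41/3.
On [0, 1], with g_0(t) = a_0 + b_0·t + c_0·t² + d_0·t³: c_0 = m_0/2 = -41/2, d_0 = (m_1 - m_0)/(6h_0) = 19/2, b_0 = Δ_0 - h_0(2m_0 + m_1)/6 = 3.

-20.5000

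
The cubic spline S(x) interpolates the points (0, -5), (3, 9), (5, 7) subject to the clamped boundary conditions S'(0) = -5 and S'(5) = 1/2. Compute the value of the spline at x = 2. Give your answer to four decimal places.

3.0370

Write M_i for S''(x_i). With h_i = 3, 2 and divided differences Δ_i = 14/3, -1, the continuity of S' gives the tridiagonal system
  3·M_0 + 10·M_1 + 2·M_2 = 6(Δ_1 - Δ_0) = -34
Clamped end conditions give two more equations: 2h_0·M_0 + h_0·M_1 = 6(Δ_0 - S'(0)) = 58 and h_1·M_1 + 2h_1·M_2 = 6(S'(5) - Δ_1) = 9.
Hence M_0 = 85/6, M_1 = -9, M_2 = 27/4.
On [0, 3], S(x) = -5 - 5·x + 85/12·x² - 139/108·x³.
With x = 2: S(2) = 82/27.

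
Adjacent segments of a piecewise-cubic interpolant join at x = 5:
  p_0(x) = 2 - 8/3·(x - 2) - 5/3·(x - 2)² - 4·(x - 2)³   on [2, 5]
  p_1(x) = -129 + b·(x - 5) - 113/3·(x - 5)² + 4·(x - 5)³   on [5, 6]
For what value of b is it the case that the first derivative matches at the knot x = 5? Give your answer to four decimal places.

p_0'(x) = -8/3 - 10/3·(x - 2) - 12·(x - 2)², so p_0'(5) = -362/3. On the right, p_1'(5) = b, so b = -362/3.

-120.6667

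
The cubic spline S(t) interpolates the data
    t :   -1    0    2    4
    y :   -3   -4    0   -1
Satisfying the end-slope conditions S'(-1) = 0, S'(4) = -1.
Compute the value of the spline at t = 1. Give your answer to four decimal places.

Let M_i = S''(x_i). Step sizes h_i = 1, 2, 2; slopes of the chords Δ_i = (y_(i+1) - y_i)/h_i = -1, 2, -1/2.
  1·M_0 + 6·M_1 + 2·M_2 = 6(Δ_1 - Δ_0) = 18
  2·M_1 + 8·M_2 + 2·M_3 = 6(Δ_2 - Δ_1) = -15
Clamped end conditions give two more equations: 2h_0·M_0 + h_0·M_1 = 6(Δ_0 - S'(-1)) = -6 and h_2·M_2 + 2h_2·M_3 = 6(S'(4) - Δ_2) = -3.
Solving the tridiagonal system: M_0 = -127/23, M_1 = 116/23, M_2 = -155/46, M_3 = 43/46.
On [0, 2], S(t) = -4 - 11/46·t + 58/23·t² - 129/184·t³.
With t = 1: S(1) = -445/184.

-2.4185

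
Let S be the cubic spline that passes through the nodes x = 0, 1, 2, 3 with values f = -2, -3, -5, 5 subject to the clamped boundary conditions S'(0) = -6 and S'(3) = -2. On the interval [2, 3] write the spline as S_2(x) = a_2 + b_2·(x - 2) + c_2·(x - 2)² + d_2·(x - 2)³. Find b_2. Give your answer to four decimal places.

Put σ_i = S'' at the i-th knot. Here h = (1, 1, 1) and Δ = (-1, -2, 10), so the interior equations h_(i-1)·σ_(i-1) + 2(h_(i-1)+h_i)·σ_i + h_i·σ_(i+1) = 6(Δ_i − Δ_(i-1)) read
  1·σ_0 + 4·σ_1 + 1·σ_2 = 6(Δ_1 - Δ_0) = -6
  1·σ_1 + 4·σ_2 + 1·σ_3 = 6(Δ_2 - Δ_1) = 72
Clamped end conditions give two more equations: 2h_0·σ_0 + h_0·σ_1 = 6(Δ_0 - S'(0)) = 30 and h_2·σ_2 + 2h_2·σ_3 = 6(S'(3) - Δ_2) = -72.
Hence σ_0 = 346/15, σ_1 = -242/15, σ_2 = 532/15, σ_3 = -806/15.
On [2, 3], with S_2(x) = a_2 + b_2·(x - 2) + c_2·(x - 2)² + d_2·(x - 2)³: c_2 = σ_2/2 = 266/15, d_2 = (σ_3 - σ_2)/(6h_2) = -223/15, b_2 = Δ_2 - h_2(2σ_2 + σ_3)/6 = 107/15.

7.1333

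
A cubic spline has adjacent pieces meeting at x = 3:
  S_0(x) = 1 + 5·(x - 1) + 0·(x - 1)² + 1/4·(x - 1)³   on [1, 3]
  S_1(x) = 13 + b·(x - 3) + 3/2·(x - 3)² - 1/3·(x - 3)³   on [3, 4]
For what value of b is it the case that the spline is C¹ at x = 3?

S_0'(x) = 5 + 0·(x - 1) + 3/4·(x - 1)², so S_0'(3) = 8. On the right, S_1'(3) = b, so b = 8.

8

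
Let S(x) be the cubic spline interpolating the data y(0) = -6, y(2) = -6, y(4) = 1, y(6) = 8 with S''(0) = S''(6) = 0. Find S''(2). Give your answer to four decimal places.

Let σ_i = S''(x_i). Step sizes h_i = 2, 2, 2; slopes of the chords Δ_i = (y_(i+1) - y_i)/h_i = 0, 7/2, 7/2.
  2·σ_0 + 8·σ_1 + 2·σ_2 = 6(Δ_1 - Δ_0) = 21
  2·σ_1 + 8·σ_2 + 2·σ_3 = 6(Δ_2 - Δ_1) = 0
Natural end conditions: σ_0 = σ_3 = 0.
Solving the tridiagonal system: σ_0 = 0, σ_1 = 14/5, σ_2 = -7/10, σ_3 = 0.

2.8000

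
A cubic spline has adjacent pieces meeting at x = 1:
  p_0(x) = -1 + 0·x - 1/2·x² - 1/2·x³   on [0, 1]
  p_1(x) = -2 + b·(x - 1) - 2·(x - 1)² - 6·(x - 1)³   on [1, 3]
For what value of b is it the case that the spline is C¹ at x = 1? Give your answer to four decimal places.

p_0'(x) = 0 - 1·x - 3/2·x², so p_0'(1) = -5/2. On the right, p_1'(1) = b, so b = -5/2.

-2.5000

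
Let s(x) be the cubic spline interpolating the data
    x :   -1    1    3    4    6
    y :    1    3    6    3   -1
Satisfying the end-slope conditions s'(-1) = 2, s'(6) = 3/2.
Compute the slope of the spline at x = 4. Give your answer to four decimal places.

-3.8320

Let M_i = s''(x_i). Step sizes h_i = 2, 2, 1, 2; slopes of the chords Δ_i = (y_(i+1) - y_i)/h_i = 1, 3/2, -3, -2.
  2·M_0 + 8·M_1 + 2·M_2 = 6(Δ_1 - Δ_0) = 3
  2·M_1 + 6·M_2 + 1·M_3 = 6(Δ_2 - Δ_1) = -27
  1·M_2 + 6·M_3 + 2·M_4 = 6(Δ_3 - Δ_2) = 6
Clamped end conditions give two more equations: 2h_0·M_0 + h_0·M_1 = 6(Δ_0 - s'(-1)) = -6 and h_3·M_3 + 2h_3·M_4 = 6(s'(6) - Δ_3) = 21.
Solving the tridiagonal system: M_0 = -164/61, M_1 = 145/61, M_2 = -649/122, M_3 = 10/61, M_4 = 1261/244.
On [4, 6], s'(x) = b_3 + 2c_3·(x - 4) + 3d_3·(x - 4)² with b_3 = Δ_3 - h_3(2M_3 + M_4)/6 = -935/244, c_3 = M_3/2 = 5/61, d_3 = (M_4 - M_3)/(6h_3) = 407/976. So s'(4) = -935/244.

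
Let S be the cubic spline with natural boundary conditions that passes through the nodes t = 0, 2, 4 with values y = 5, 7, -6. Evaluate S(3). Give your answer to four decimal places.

With M_i denoting the second derivative at x_i, h_i = 2, 2, and Δ_i = (y_(i+1) − y_i)/h_i = 1, -13/2:
  2·M_0 + 8·M_1 + 2·M_2 = 6(Δ_1 - Δ_0) = -45
Natural end conditions: M_0 = M_2 = 0.
Hence M_0 = 0, M_1 = -45/8, M_2 = 0.
On [2, 4], S(t) = 7 - 11/4·(t - 2) - 45/16·(t - 2)² + 15/32·(t - 2)³.
With (t - 2) = 1: S(3) = 61/32.

1.9063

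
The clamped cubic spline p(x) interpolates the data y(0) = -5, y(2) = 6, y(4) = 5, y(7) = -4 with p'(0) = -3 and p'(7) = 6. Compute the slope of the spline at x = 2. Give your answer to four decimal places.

5.7973

Put M_i = p'' at the i-th knot. Here h = (2, 2, 3) and Δ = (11/2, -1/2, -3), so the interior equations h_(i-1)·M_(i-1) + 2(h_(i-1)+h_i)·M_i + h_i·M_(i+1) = 6(Δ_i − Δ_(i-1)) read
  2·M_0 + 8·M_1 + 2·M_2 = 6(Δ_1 - Δ_0) = -36
  2·M_1 + 10·M_2 + 3·M_3 = 6(Δ_2 - Δ_1) = -15
Clamped end conditions give two more equations: 2h_0·M_0 + h_0·M_1 = 6(Δ_0 - p'(0)) = 51 and h_2·M_2 + 2h_2·M_3 = 6(p'(7) - Δ_2) = 54.
Solving the tridiagonal system: M_0 = 618/37, M_1 = -585/74, M_2 = -114/37, M_3 = 390/37.
On [2, 4], p'(x) = b_1 + 2c_1·(x - 2) + 3d_1·(x - 2)² with b_1 = Δ_1 - h_1(2M_1 + M_2)/6 = 429/74, c_1 = M_1/2 = -585/148, d_1 = (M_2 - M_1)/(6h_1) = 119/296. So p'(2) = 429/74.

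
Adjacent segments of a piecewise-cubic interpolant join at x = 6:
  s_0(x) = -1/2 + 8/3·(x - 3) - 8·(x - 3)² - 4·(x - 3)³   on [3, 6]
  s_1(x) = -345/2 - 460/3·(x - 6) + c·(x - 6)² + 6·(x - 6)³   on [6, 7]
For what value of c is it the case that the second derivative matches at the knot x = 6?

-44

s_0''(x) = -16 - 24·(x - 3), so s_0''(6) = -88. On the right, s_1''(6) = 2c, so c = -44.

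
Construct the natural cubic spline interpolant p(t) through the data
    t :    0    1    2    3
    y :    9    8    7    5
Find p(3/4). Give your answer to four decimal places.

With m_i denoting the second derivative at x_i, h_i = 1, 1, 1, and Δ_i = (y_(i+1) − y_i)/h_i = -1, -1, -2:
  1·m_0 + 4·m_1 + 1·m_2 = 6(Δ_1 - Δ_0) = 0
  1·m_1 + 4·m_2 + 1·m_3 = 6(Δ_2 - Δ_1) = -6
Natural end conditions: m_0 = m_3 = 0.
Solving the tridiagonal system: m_0 = 0, m_1 = 2/5, m_2 = -8/5, m_3 = 0.
On [0, 1], p(t) = 9 - 16/15·t + 0·t² + 1/15·t³.
With t = 3/4: p(3/4) = 2633/320.

8.2281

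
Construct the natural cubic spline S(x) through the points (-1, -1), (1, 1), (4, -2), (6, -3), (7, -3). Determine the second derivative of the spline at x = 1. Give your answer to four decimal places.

-1.3992

Write m_i for S''(x_i). With h_i = 2, 3, 2, 1 and divided differences Δ_i = 1, -1, -1/2, 0, the continuity of S' gives the tridiagonal system
  2·m_0 + 10·m_1 + 3·m_2 = 6(Δ_1 - Δ_0) = -12
  3·m_1 + 10·m_2 + 2·m_3 = 6(Δ_2 - Δ_1) = 3
  2·m_2 + 6·m_3 + 1·m_4 = 6(Δ_3 - Δ_2) = 3
Natural end conditions: m_0 = m_4 = 0.
Solving: m_0 = 0, m_1 = -354/253, m_2 = 168/253, m_3 = 141/506, m_4 = 0.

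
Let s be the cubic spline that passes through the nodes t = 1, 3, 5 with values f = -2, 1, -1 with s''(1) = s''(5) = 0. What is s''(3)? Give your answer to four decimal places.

-1.8750

Write M_i for s''(x_i). With h_i = 2, 2 and divided differences Δ_i = 3/2, -1, the continuity of s' gives the tridiagonal system
  2·M_0 + 8·M_1 + 2·M_2 = 6(Δ_1 - Δ_0) = -15
Natural end conditions: M_0 = M_2 = 0.
Forward elimination and back-substitution give M_0 = 0, M_1 = -15/8, M_2 = 0.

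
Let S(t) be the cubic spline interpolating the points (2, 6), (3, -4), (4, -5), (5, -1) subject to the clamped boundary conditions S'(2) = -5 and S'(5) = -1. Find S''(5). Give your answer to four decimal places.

-18.9333

Let m_i = S''(x_i). Step sizes h_i = 1, 1, 1; slopes of the chords Δ_i = (y_(i+1) - y_i)/h_i = -10, -1, 4.
  1·m_0 + 4·m_1 + 1·m_2 = 6(Δ_1 - Δ_0) = 54
  1·m_1 + 4·m_2 + 1·m_3 = 6(Δ_2 - Δ_1) = 30
Clamped end conditions give two more equations: 2h_0·m_0 + h_0·m_1 = 6(Δ_0 - S'(2)) = -30 and h_2·m_2 + 2h_2·m_3 = 6(S'(5) - Δ_2) = -30.
Hence m_0 = -356/15, m_1 = 262/15, m_2 = 118/15, m_3 = -284/15.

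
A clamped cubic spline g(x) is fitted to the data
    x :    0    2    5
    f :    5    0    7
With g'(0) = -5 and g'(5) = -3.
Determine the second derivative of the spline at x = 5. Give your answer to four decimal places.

Write M_i for g''(x_i). With h_i = 2, 3 and divided differences Δ_i = -5/2, 7/3, the continuity of g' gives the tridiagonal system
  2·M_0 + 10·M_1 + 3·M_2 = 6(Δ_1 - Δ_0) = 29
Clamped end conditions give two more equations: 2h_0·M_0 + h_0·M_1 = 6(Δ_0 - g'(0)) = 15 and h_1·M_1 + 2h_1·M_2 = 6(g'(5) - Δ_1) = -32.
Forward elimination and back-substitution give M_0 = 5/4, M_1 = 5, M_2 = -47/6.

-7.8333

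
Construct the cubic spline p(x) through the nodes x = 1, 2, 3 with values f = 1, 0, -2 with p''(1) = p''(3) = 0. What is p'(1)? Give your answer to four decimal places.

Write m_i for p''(x_i). With h_i = 1, 1 and divided differences Δ_i = -1, -2, the continuity of p' gives the tridiagonal system
  1·m_0 + 4·m_1 + 1·m_2 = 6(Δ_1 - Δ_0) = -6
Natural end conditions: m_0 = m_2 = 0.
Solving the tridiagonal system: m_0 = 0, m_1 = -3/2, m_2 = 0.
On [1, 2], p'(x) = b_0 + 2c_0·(x - 1) + 3d_0·(x - 1)² with b_0 = Δ_0 - h_0(2m_0 + m_1)/6 = -3/4, c_0 = m_0/2 = 0, d_0 = (m_1 - m_0)/(6h_0) = -1/4. So p'(1) = -3/4.

-0.7500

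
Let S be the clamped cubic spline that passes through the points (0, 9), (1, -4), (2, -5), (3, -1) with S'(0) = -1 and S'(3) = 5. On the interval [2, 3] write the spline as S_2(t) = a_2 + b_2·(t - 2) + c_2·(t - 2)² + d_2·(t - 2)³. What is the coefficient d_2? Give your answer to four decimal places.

0.8000

With M_i denoting the second derivative at x_i, h_i = 1, 1, 1, and Δ_i = (y_(i+1) − y_i)/h_i = -13, -1, 4:
  1·M_0 + 4·M_1 + 1·M_2 = 6(Δ_1 - Δ_0) = 72
  1·M_1 + 4·M_2 + 1·M_3 = 6(Δ_2 - Δ_1) = 30
Clamped end conditions give two more equations: 2h_0·M_0 + h_0·M_1 = 6(Δ_0 - S'(0)) = -72 and h_2·M_2 + 2h_2·M_3 = 6(S'(3) - Δ_2) = 6.
Hence M_0 = -258/5, M_1 = 156/5, M_2 = -6/5, M_3 = 18/5.
On [2, 3], with S_2(t) = a_2 + b_2·(t - 2) + c_2·(t - 2)² + d_2·(t - 2)³: c_2 = M_2/2 = -3/5, d_2 = (M_3 - M_2)/(6h_2) = 4/5, b_2 = Δ_2 - h_2(2M_2 + M_3)/6 = 19/5.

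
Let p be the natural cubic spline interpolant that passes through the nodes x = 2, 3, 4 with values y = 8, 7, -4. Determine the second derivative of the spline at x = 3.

With M_i denoting the second derivative at x_i, h_i = 1, 1, and Δ_i = (y_(i+1) − y_i)/h_i = -1, -11:
  1·M_0 + 4·M_1 + 1·M_2 = 6(Δ_1 - Δ_0) = -60
Natural end conditions: M_0 = M_2 = 0.
Solving: M_0 = 0, M_1 = -15, M_2 = 0.

-15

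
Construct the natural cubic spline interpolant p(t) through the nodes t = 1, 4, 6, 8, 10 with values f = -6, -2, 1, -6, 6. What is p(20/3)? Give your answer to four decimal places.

Write σ_i for p''(x_i). With h_i = 3, 2, 2, 2 and divided differences Δ_i = 4/3, 3/2, -7/2, 6, the continuity of p' gives the tridiagonal system
  3·σ_0 + 10·σ_1 + 2·σ_2 = 6(Δ_1 - Δ_0) = 1
  2·σ_1 + 8·σ_2 + 2·σ_3 = 6(Δ_2 - Δ_1) = -30
  2·σ_2 + 8·σ_3 + 2·σ_4 = 6(Δ_3 - Δ_2) = 57
Natural end conditions: σ_0 = σ_4 = 0.
Forward elimination and back-substitution give σ_0 = 0, σ_1 = 96/71, σ_2 = -889/142, σ_3 = 617/71, σ_4 = 0.
On [6, 8], p(t) = 1 - 947/426·(t - 6) - 889/284·(t - 6)² + 2123/1704·(t - 6)³.
With (t - 6) = 2/3: p(20/3) = -8650/5751.

-1.5041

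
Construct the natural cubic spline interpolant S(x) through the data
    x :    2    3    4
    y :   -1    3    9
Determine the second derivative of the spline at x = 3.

3

Write m_i for S''(x_i). With h_i = 1, 1 and divided differences Δ_i = 4, 6, the continuity of S' gives the tridiagonal system
  1·m_0 + 4·m_1 + 1·m_2 = 6(Δ_1 - Δ_0) = 12
Natural end conditions: m_0 = m_2 = 0.
Hence m_0 = 0, m_1 = 3, m_2 = 0.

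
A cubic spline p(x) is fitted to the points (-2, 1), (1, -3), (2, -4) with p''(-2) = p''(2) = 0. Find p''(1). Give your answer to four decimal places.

Put m_i = p'' at the i-th knot. Here h = (3, 1) and Δ = (-4/3, -1), so the interior equations h_(i-1)·m_(i-1) + 2(h_(i-1)+h_i)·m_i + h_i·m_(i+1) = 6(Δ_i − Δ_(i-1)) read
  3·m_0 + 8·m_1 + 1·m_2 = 6(Δ_1 - Δ_0) = 2
Natural end conditions: m_0 = m_2 = 0.
Forward elimination and back-substitution give m_0 = 0, m_1 = 1/4, m_2 = 0.

0.2500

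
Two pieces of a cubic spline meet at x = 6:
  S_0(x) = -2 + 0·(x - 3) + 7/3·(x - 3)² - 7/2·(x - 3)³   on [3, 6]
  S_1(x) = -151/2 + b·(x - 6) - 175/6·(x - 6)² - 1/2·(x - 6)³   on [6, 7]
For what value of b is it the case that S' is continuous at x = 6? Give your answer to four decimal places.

S_0'(x) = 0 + 14/3·(x - 3) - 21/2·(x - 3)², so S_0'(6) = -161/2. On the right, S_1'(6) = b, so b = -161/2.

-80.5000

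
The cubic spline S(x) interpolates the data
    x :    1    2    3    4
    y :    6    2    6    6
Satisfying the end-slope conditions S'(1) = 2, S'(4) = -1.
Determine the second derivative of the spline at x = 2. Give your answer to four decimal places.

With M_i denoting the second derivative at x_i, h_i = 1, 1, 1, and Δ_i = (y_(i+1) − y_i)/h_i = -4, 4, 0:
  1·M_0 + 4·M_1 + 1·M_2 = 6(Δ_1 - Δ_0) = 48
  1·M_1 + 4·M_2 + 1·M_3 = 6(Δ_2 - Δ_1) = -24
Clamped end conditions give two more equations: 2h_0·M_0 + h_0·M_1 = 6(Δ_0 - S'(1)) = -36 and h_2·M_2 + 2h_2·M_3 = 6(S'(4) - Δ_2) = -6.
Hence M_0 = -146/5, M_1 = 112/5, M_2 = -62/5, M_3 = 16/5.

22.4000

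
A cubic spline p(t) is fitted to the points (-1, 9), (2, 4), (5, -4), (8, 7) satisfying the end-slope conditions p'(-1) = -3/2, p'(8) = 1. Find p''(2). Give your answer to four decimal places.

-1.9333

With M_i denoting the second derivative at x_i, h_i = 3, 3, 3, and Δ_i = (y_(i+1) − y_i)/h_i = -5/3, -8/3, 11/3:
  3·M_0 + 12·M_1 + 3·M_2 = 6(Δ_1 - Δ_0) = -6
  3·M_1 + 12·M_2 + 3·M_3 = 6(Δ_2 - Δ_1) = 38
Clamped end conditions give two more equations: 2h_0·M_0 + h_0·M_1 = 6(Δ_0 - p'(-1)) = -1 and h_2·M_2 + 2h_2·M_3 = 6(p'(8) - Δ_2) = -16.
Solving: M_0 = 4/5, M_1 = -29/15, M_2 = 74/15, M_3 = -77/15.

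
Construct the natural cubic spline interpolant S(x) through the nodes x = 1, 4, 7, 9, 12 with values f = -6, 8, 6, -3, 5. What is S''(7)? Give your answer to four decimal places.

Let m_i = S''(x_i). Step sizes h_i = 3, 3, 2, 3; slopes of the chords Δ_i = (y_(i+1) - y_i)/h_i = 14/3, -2/3, -9/2, 8/3.
  3·m_0 + 12·m_1 + 3·m_2 = 6(Δ_1 - Δ_0) = -32
  3·m_1 + 10·m_2 + 2·m_3 = 6(Δ_2 - Δ_1) = -23
  2·m_2 + 10·m_3 + 3·m_4 = 6(Δ_3 - Δ_2) = 43
Natural end conditions: m_0 = m_4 = 0.
Hence m_0 = 0, m_1 = -2, m_2 = -8/3, m_3 = 29/6, m_4 = 0.

-2.6667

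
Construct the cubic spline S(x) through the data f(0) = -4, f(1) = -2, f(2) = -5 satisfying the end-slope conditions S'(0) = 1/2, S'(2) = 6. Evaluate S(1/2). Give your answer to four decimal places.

Let m_i = S''(x_i). Step sizes h_i = 1, 1; slopes of the chords Δ_i = (y_(i+1) - y_i)/h_i = 2, -3.
  1·m_0 + 4·m_1 + 1·m_2 = 6(Δ_1 - Δ_0) = -30
Clamped end conditions give two more equations: 2h_0·m_0 + h_0·m_1 = 6(Δ_0 - S'(0)) = 9 and h_1·m_1 + 2h_1·m_2 = 6(S'(2) - Δ_1) = 54.
Hence m_0 = 59/4, m_1 = -41/2, m_2 = 149/4.
On [0, 1], S(x) = -4 + 1/2·x + 59/8·x² - 47/8·x³.
With x = 1/2: S(1/2) = -169/64.

-2.6406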